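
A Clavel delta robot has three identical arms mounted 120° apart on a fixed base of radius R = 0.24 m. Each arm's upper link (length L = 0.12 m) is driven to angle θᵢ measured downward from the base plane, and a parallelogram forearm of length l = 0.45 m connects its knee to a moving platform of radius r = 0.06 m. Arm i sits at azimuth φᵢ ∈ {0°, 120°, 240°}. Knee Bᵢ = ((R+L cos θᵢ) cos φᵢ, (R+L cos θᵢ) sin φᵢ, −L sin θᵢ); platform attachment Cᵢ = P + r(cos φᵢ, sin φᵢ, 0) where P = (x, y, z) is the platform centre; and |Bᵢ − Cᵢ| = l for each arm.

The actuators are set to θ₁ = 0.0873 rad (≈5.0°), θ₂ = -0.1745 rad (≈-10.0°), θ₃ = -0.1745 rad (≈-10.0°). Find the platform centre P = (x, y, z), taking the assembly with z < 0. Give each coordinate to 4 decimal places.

(-0.0221, 0.0000, -0.3251)

φ1=0.0°: virtual centre (0.2995, 0.0000, -0.0105), radius l
S2 = (0.2982·cos120.0°, 0.2982·sin120.0°, 0.0208) = (-0.1491, 0.2582, 0.0208)
S3 = (0.2982·cos240.0°, 0.2982·sin240.0°, 0.0208) = (-0.1491, -0.2582, 0.0208)
eliminate P² terms by subtracting sphere 1 from 2 and 3
plane₁₂: -0.8973x+0.5165y+0.0626z = -0.0005
Cramer: x(z) = 0.0005+0.0698z;  y(z) = 0.0000-0.0000z
sphere 1 gives Az²+Bz+C=0 with A=1.0049, B=-0.0208, C=-0.1130;  B²−4AC=0.4546;  roots -0.3251, 0.3458;  negative root z = -0.3251
x = -0.0221, y = 0.0000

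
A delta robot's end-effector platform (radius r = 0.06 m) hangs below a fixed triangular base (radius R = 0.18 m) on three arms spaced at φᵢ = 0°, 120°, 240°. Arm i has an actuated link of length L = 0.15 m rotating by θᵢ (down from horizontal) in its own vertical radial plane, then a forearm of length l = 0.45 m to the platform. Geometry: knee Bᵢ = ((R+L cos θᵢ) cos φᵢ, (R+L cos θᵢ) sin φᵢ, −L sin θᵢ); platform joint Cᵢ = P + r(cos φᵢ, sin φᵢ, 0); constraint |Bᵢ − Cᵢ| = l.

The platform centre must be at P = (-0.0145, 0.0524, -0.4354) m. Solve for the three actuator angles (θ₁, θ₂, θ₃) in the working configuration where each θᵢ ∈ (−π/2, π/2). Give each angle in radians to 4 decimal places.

θ₁ = 0.5239, θ₂ = 0.2619, θ₃ = 0.6110

φ1=0.0° → target in arm frame (-0.0145, 0.0524)
  A=0.1345, B=-0.4354, C=(l²−L²−A²−y'²−z²)/(2L)=-0.1014
  θ1 = atan2(B,A) + arccos(C/0.4557) = 0.5239
arm 2 (φ=120.0°): x'=0.0526, y'=-0.0136
  e−x'=0.0674;  (l²−L²−(e−x')²−y'²−z²)/2L = -0.0477
  √(A²+B²)=0.4406;  θ2 = -1.4173+1.6792 ≈ 0.2619
φ3=240.0° → target in arm frame (-0.0381, -0.0388)
  A=0.1581, B=-0.4354, C=(l²−L²−A²−y'²−z²)/(2L)=-0.1203
  θ3 = atan2(B,A) + arccos(C/0.4632) = 0.6110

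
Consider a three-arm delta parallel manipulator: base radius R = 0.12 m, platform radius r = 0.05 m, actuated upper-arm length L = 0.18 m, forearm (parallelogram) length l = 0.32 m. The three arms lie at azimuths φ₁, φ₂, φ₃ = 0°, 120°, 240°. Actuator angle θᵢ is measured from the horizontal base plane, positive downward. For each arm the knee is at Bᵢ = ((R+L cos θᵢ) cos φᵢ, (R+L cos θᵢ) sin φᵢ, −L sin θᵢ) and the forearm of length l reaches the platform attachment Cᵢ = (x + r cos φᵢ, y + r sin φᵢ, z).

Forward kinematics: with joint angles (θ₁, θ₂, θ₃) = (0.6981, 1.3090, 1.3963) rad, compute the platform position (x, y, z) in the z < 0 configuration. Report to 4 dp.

(0.1236, 0.0184, -0.4238)

arm 1 at φ=0.0°: e+L cos θ1 = 0.2079;  centre 1 = (0.2079, 0.0000, -0.1157)
arm 2 at φ=120.0°: e+L cos θ2 = 0.1166;  centre 2 = (-0.0583, 0.1010, -0.1739)
φ3=240.0°: virtual centre (-0.0506, -0.0877, -0.1773), radius l
|centre ₂|²−|centre ₁|² = -0.0128;  |centre ₃|²−|centre ₁|² = -0.0149
plane₁₂: -0.5324x+0.2019y+-0.1163z = -0.0128
Cramer: x(z) = 0.0266-0.2289z;  y(z) = 0.0068-0.0273z
into |P−centre ₁|² = l²: 1.0531z² + 0.3140z + -0.0561 = 0;  Δ = 0.3349;  z = -0.4238 or 0.1257 → z<0 root = -0.4238
x = 0.1236, y = 0.0184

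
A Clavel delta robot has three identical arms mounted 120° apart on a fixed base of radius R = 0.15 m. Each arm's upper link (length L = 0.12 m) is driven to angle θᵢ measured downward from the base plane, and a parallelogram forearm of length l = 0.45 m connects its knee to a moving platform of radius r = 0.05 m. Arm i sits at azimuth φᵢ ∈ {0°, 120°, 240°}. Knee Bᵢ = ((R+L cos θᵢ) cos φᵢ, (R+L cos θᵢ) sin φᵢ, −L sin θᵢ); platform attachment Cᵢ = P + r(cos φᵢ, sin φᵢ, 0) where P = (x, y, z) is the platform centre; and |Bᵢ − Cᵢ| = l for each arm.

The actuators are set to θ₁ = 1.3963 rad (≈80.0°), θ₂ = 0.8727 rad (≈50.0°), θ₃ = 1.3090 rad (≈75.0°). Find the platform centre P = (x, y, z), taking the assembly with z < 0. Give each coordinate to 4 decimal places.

arm 1 at φ=0.0°: ρ1 = 0.1208;  O1 = (0.1208, 0.0000, -0.1182)
O2 = (0.1771·cos120.0°, 0.1771·sin120.0°, -0.0919) = (-0.0886, 0.1534, -0.0919)
φ3=240.0°: virtual centre (-0.0655, -0.1135, -0.1159), radius l
|O₂|²−|O₁|² = 0.0113;  |O₃|²−|O₁|² = 0.0020
linear system: -0.4188x+0.3068y = 0.0113−0.0525z; -0.3727x+-0.2270y = 0.0020−0.0045z
det = 0.2094;  x = -0.0152+0.0635z,  y = 0.0160+-0.0844z
sphere 1 gives Az²+Bz+C=0 with A=1.0112, B=0.2164, C=-0.1698;  B²−4AC=0.7335;  roots -0.5305, 0.3165;  negative root z = -0.5305
x = -0.0489, y = 0.0607

(-0.0489, 0.0607, -0.5305)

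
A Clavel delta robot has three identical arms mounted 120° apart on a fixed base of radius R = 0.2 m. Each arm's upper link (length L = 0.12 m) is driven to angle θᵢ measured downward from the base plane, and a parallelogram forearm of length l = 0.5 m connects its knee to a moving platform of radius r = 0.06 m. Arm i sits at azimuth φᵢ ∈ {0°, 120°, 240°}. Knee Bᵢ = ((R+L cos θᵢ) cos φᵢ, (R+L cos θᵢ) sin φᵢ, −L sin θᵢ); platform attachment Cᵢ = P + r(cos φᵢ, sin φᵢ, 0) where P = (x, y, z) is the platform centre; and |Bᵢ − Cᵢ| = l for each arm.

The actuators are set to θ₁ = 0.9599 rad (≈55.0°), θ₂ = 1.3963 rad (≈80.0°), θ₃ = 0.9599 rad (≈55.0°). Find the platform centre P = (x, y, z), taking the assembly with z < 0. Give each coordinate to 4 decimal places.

(0.0338, -0.0585, -0.5630)

O1 = (0.2088·cos0.0°, 0.2088·sin0.0°, -0.0983) = (0.2088, 0.0000, -0.0983)
φ2=120.0°: virtual centre (-0.0804, 0.1393, -0.1182), radius l
arm 3 at φ=240.0°: (R−r)+L cos θ3 = 0.2088;  O3 = (-0.1044, -0.1809, -0.0983)
subtract pairs → two planes through P
[-0.5785 0.2786 -0.0398]·P = -0.0134;  [-0.6265 -0.3617 0.0000]·P = 0.0000
det = 0.3838;  x = 0.0127+-0.0375z,  y = -0.0219+0.0649z
into |P−O₁|² = l²: 1.0056z² + 0.2084z + -0.2014 = 0;  Δ = 0.8535;  z = -0.5630 or 0.3557 → z<0 root = -0.5630
x = 0.0338, y = -0.0585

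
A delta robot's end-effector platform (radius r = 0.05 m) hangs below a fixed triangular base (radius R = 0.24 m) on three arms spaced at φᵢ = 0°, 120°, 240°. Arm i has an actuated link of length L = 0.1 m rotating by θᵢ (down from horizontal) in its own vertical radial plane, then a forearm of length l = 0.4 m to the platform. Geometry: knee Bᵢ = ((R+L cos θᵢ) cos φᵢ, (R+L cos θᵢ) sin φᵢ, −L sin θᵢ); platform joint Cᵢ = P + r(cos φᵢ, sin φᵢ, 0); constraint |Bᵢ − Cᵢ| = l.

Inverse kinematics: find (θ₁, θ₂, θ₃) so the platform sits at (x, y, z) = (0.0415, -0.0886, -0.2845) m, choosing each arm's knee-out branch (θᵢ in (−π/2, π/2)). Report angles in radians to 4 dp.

θ₁ = -0.1751, θ₂ = 0.9602, θ₃ = -0.3493

rotate P by −φ1: (0.0415, -0.0886, -0.2845)
  A=0.1485, B=-0.2845, C=(l²−L²−A²−y'²−z²)/(2L)=0.1958
  √(A²+B²)=0.3209;  θ1 = -1.0897+0.9146 ≈ -0.1751
rotate P by −φ2: (-0.0975, 0.0084, -0.2845)
  e−x'=0.2875;  (l²−L²−(e−x')²−y'²−z²)/2L = -0.0683
  θ2 = atan2(B,A) + arccos(C/0.4045) = 0.9602
rotate P by −φ3: (0.0560, 0.0802, -0.2845)
  A=0.1340, B=-0.2845, C=(l²−L²−A²−y'²−z²)/(2L)=0.2233
  θ3 = atan2(B,A) + arccos(C/0.3145) = -0.3493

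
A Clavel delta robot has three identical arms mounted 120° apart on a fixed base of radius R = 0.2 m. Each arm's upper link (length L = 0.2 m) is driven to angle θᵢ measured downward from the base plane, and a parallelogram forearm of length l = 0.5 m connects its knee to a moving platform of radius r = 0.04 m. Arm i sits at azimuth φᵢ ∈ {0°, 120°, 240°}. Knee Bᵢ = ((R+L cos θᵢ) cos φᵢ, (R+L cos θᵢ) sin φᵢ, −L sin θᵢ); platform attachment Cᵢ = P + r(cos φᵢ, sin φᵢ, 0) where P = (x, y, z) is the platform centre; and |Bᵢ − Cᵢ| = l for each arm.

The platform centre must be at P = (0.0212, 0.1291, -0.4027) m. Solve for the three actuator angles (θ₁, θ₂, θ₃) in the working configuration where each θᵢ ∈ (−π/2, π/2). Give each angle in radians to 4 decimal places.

θ₁ = 0.2620, θ₂ = -0.0875, θ₃ = 0.7855

φ1=0.0° → target in arm frame (0.0212, 0.1291)
  e−x'=0.1388;  (l²−L²−(e−x')²−y'²−z²)/2L = 0.0298
  θ1 = atan2(B,A) + arccos(C/0.4259) = 0.2620
rotate P by −φ2: (0.1012, -0.0829, -0.4027)
  A=0.0588, B=-0.4027, C=(l²−L²−A²−y'²−z²)/(2L)=0.0938
  √(A²+B²)=0.4070;  θ2 = -1.4258+1.3383 ≈ -0.0875
rotate P by −φ3: (-0.1224, -0.0462, -0.4027)
  A=0.2824, B=-0.4027, C=(l²−L²−A²−y'²−z²)/(2L)=-0.0851
  θ3 = atan2(B,A) + arccos(C/0.4919) = 0.7855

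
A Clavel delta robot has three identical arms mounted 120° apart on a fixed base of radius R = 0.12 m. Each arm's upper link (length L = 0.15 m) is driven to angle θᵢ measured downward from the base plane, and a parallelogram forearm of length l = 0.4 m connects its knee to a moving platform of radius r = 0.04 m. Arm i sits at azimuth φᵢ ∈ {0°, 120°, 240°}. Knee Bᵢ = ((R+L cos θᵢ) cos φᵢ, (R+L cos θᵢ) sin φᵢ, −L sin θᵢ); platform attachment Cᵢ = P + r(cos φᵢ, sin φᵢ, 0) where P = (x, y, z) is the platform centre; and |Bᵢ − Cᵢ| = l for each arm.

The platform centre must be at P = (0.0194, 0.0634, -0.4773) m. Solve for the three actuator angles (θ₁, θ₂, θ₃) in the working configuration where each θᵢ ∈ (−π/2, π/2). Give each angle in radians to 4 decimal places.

φ1=0.0° → target in arm frame (0.0194, 0.0634)
  A cos θ + B sin θ = C:  0.0606·cos θ + -0.4773·sin θ = -0.3267
  √(A²+B²)=0.4811;  θ1 = -1.4445+2.3172 ≈ 0.8727
rotate P by −φ2: (0.0452, -0.0485, -0.4773)
  e−x'=0.0348;  (l²−L²−(e−x')²−y'²−z²)/2L = -0.3129
  θ2 = atan2(B,A) + arccos(C/0.4786) = 0.7855
φ3=240.0° → target in arm frame (-0.0646, -0.0149)
  A=0.1446, B=-0.4773, C=(l²−L²−A²−y'²−z²)/(2L)=-0.3715
  γ=atan2(-0.4773,0.1446)=-1.2766;  ψ=arccos(-0.7449)=2.4112;  θ3=γ+ψ≈1.1345

θ₁ = 0.8727, θ₂ = 0.7855, θ₃ = 1.1345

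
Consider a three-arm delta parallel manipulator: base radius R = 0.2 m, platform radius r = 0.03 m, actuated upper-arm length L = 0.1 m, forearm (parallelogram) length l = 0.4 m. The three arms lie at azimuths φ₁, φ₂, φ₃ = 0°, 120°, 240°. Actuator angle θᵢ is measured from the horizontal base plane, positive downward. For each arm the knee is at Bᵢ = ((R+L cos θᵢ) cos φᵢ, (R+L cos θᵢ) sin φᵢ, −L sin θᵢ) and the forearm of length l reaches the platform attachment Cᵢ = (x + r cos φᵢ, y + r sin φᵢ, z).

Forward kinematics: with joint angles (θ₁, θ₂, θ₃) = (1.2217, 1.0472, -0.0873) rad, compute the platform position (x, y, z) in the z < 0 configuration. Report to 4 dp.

(-0.0758, -0.0970, -0.3626)

centre 1 = (0.2042·cos0.0°, 0.2042·sin0.0°, -0.0940) = (0.2042, 0.0000, -0.0940)
arm 2 at φ=120.0°: (R−r)+L cos θ2 = 0.2200;  centre 2 = (-0.1100, 0.1905, -0.0866)
centre 3 = (0.2696·cos240.0°, 0.2696·sin240.0°, 0.0087) = (-0.1348, -0.2335, 0.0087)
|centre ₂|²−|centre ₁|² = 0.0054;  |centre ₃|²−|centre ₁|² = 0.0222
[-0.6284 0.3811 0.0147]·P = 0.0054;  [-0.6780 -0.4670 0.2054]·P = 0.0222
det = 0.5518;  x = -0.0199+0.1543z,  y = -0.0187+0.2158z
quadratic in z: (1.0704)z²+(0.1107)z+(-0.1006)=0, √Δ=0.6655 → z ∈ {-0.3626, 0.2592}; z = -0.3626 (taking z<0)
x = -0.0758, y = -0.0970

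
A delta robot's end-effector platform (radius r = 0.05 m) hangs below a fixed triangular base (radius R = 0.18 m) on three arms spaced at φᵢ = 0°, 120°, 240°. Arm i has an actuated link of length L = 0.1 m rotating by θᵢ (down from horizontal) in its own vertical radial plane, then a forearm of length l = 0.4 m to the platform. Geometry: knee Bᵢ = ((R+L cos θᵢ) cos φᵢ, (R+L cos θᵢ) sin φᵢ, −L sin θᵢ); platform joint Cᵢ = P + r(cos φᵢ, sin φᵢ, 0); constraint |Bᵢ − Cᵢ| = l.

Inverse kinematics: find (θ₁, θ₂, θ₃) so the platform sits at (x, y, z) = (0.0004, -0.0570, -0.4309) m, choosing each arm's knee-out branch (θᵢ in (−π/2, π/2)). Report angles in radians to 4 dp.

φ1=0.0° → target in arm frame (0.0004, -0.0570)
  A=0.1296, B=-0.4309, C=(l²−L²−A²−y'²−z²)/(2L)=-0.2786
  √(A²+B²)=0.4500;  θ1 = -1.2786+2.2385 ≈ 0.9598
rotate P by −φ2: (-0.0496, 0.0282, -0.4309)
  A=0.1796, B=-0.4309, C=(l²−L²−A²−y'²−z²)/(2L)=-0.3436
  θ2 = atan2(B,A) + arccos(C/0.4668) = 1.2219
φ3=240.0° → target in arm frame (0.0492, 0.0288)
  A=0.0808, B=-0.4309, C=(l²−L²−A²−y'²−z²)/(2L)=-0.2152
  √(A²+B²)=0.4384;  θ3 = -1.3854+2.0839 ≈ 0.6985

θ₁ = 0.9598, θ₂ = 1.2219, θ₃ = 0.6985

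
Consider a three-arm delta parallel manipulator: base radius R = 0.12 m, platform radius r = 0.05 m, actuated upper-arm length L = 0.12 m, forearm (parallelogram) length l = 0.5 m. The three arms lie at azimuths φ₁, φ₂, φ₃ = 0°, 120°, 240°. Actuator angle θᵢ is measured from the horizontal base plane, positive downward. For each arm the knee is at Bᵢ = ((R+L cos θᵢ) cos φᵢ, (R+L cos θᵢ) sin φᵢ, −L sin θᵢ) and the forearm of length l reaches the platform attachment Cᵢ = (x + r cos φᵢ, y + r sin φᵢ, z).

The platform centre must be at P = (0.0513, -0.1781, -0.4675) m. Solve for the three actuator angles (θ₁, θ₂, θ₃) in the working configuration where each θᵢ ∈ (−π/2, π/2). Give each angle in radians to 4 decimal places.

θ₁ = 0.1742, θ₂ = 0.8726, θ₃ = -0.0875

φ1=0.0° → target in arm frame (0.0513, -0.1781)
  A cos θ + B sin θ = C:  0.0187·cos θ + -0.4675·sin θ = -0.0626
  γ=atan2(-0.4675,0.0187)=-1.5308;  ψ=arccos(-0.1338)=1.7050;  θ1=γ+ψ≈0.1742
rotate P by −φ2: (-0.1799, 0.0446, -0.4675)
  e−x'=0.2499;  (l²−L²−(e−x')²−y'²−z²)/2L = -0.1975
  γ=atan2(-0.4675,0.2499)=-1.0799;  ψ=arccos(-0.3725)=1.9525;  θ2=γ+ψ≈0.8726
rotate P by −φ3: (0.1286, 0.1335, -0.4675)
  A cos θ + B sin θ = C:  -0.0586·cos θ + -0.4675·sin θ = -0.0175
  √(A²+B²)=0.4712;  θ3 = -1.6955+1.6080 ≈ -0.0875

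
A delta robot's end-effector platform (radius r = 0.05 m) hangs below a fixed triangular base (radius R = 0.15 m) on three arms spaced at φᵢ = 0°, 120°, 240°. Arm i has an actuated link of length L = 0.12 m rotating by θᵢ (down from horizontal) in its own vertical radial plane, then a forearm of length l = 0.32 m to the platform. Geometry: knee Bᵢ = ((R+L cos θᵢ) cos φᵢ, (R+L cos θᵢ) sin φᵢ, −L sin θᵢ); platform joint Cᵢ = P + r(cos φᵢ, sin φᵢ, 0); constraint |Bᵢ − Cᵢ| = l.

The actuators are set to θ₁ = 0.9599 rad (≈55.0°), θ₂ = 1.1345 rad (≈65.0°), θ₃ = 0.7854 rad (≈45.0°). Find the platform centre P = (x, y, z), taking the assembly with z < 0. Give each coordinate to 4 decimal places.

centre 1 = (0.1688·cos0.0°, 0.1688·sin0.0°, -0.0983) = (0.1688, 0.0000, -0.0983)
centre 2 = (0.1507·cos120.0°, 0.1507·sin120.0°, -0.1088) = (-0.0754, 0.1305, -0.1088)
centre 3 = (0.1849·cos240.0°, 0.1849·sin240.0°, -0.0849) = (-0.0924, -0.1601, -0.0849)
|centre ₂|²−|centre ₁|² = -0.0036;  |centre ₃|²−|centre ₁|² = 0.0032
[-0.4884 0.2610 -0.0209]·P = -0.0036;  [-0.5225 -0.3202 0.0269]·P = 0.0032
det = 0.2928;  x = 0.0011+0.0011z,  y = -0.0118+0.0822z
into |P−centre ₁|² = l²: 1.0068z² + 0.1943z + -0.0645 = 0;  Δ = 0.2974;  z = -0.3673 or 0.1743 → z<0 root = -0.3673
x = 0.0007, y = -0.0420

(0.0007, -0.0420, -0.3673)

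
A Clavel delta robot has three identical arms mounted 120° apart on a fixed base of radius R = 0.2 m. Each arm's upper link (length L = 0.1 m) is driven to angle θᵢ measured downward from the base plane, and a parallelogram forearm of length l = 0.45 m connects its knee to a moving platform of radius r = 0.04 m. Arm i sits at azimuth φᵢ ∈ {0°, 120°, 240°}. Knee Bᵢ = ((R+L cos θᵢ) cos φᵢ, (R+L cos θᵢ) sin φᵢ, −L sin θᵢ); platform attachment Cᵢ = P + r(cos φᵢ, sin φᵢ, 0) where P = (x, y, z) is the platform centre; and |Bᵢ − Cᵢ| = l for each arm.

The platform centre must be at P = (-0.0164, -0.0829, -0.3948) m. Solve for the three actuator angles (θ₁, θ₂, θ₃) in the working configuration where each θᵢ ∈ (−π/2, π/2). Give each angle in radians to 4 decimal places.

arm 1 (φ=0.0°): x'=-0.0164, y'=-0.0829
  A cos θ + B sin θ = C:  0.1764·cos θ + -0.3948·sin θ = -0.0068
  √(A²+B²)=0.4324;  θ1 = -1.1506+1.5865 ≈ 0.4359
φ2=120.0° → target in arm frame (-0.0636, 0.0557)
  e−x'=0.2236;  (l²−L²−(e−x')²−y'²−z²)/2L = -0.0823
  θ2 = atan2(B,A) + arccos(C/0.4537) = 0.6977
rotate P by −φ3: (0.0800, 0.0272, -0.3948)
  A=0.0800, B=-0.3948, C=(l²−L²−A²−y'²−z²)/(2L)=0.1474
  θ3 = atan2(B,A) + arccos(C/0.4028) = -0.1748

θ₁ = 0.4359, θ₂ = 0.6977, θ₃ = -0.1748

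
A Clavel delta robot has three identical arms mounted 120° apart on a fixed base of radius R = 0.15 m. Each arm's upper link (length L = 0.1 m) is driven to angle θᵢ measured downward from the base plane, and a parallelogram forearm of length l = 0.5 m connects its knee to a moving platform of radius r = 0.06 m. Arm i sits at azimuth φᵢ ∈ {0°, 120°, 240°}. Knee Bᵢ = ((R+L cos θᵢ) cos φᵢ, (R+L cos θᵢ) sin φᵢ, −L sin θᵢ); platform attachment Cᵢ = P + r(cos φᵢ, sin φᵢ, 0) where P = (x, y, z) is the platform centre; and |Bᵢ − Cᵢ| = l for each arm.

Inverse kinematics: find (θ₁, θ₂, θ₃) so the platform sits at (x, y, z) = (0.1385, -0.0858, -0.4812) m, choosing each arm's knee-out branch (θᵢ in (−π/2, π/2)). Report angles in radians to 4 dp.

θ₁ = -0.0873, θ₂ = 0.9599, θ₃ = 0.4365

rotate P by −φ1: (0.1385, -0.0858, -0.4812)
  A=-0.0485, B=-0.4812, C=(l²−L²−A²−y'²−z²)/(2L)=-0.0063
  θ1 = atan2(B,A) + arccos(C/0.4836) = -0.0873
rotate P by −φ2: (-0.1436, -0.0770, -0.4812)
  A cos θ + B sin θ = C:  0.2336·cos θ + -0.4812·sin θ = -0.2602
  γ=atan2(-0.4812,0.2336)=-1.1189;  ψ=arccos(-0.4864)=2.0788;  θ2=γ+ψ≈0.9599
φ3=240.0° → target in arm frame (0.0051, 0.1628)
  A cos θ + B sin θ = C:  0.0849·cos θ + -0.4812·sin θ = -0.1264
  √(A²+B²)=0.4886;  θ3 = -1.3961+1.8325 ≈ 0.4365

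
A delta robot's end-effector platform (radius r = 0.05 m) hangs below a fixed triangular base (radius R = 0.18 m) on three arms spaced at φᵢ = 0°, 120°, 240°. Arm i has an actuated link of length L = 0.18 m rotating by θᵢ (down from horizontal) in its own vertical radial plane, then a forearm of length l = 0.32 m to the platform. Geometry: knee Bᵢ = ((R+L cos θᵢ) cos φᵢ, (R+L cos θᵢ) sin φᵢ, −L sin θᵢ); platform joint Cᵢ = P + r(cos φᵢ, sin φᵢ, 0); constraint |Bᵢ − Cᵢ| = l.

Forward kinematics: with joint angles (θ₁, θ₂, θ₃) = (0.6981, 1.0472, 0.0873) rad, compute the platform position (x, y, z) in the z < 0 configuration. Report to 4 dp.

arm 1 at φ=0.0°: (R−r)+L cos θ1 = 0.2679;  O1 = (0.2679, 0.0000, -0.1157)
O2 = (0.2200·cos120.0°, 0.2200·sin120.0°, -0.1559) = (-0.1100, 0.1905, -0.1559)
O3 = (0.3093·cos240.0°, 0.3093·sin240.0°, -0.0157) = (-0.1547, -0.2679, -0.0157)
|O₂|²−|O₁|² = -0.0125;  |O₃|²−|O₁|² = 0.0108
[-0.7558 0.3811 -0.0804]·P = -0.0125;  [-0.8451 -0.5357 0.2000]·P = 0.0108
Cramer: x(z) = 0.0035+0.0456z;  y(z) = -0.0257+0.3014z
quadratic in z: (1.0929)z²+(0.1918)z+(-0.0185)=0, √Δ=0.3428 → z ∈ {-0.2446, 0.0691}; z = -0.2446 (taking z<0)
x = -0.0076, y = -0.0994

(-0.0076, -0.0994, -0.2446)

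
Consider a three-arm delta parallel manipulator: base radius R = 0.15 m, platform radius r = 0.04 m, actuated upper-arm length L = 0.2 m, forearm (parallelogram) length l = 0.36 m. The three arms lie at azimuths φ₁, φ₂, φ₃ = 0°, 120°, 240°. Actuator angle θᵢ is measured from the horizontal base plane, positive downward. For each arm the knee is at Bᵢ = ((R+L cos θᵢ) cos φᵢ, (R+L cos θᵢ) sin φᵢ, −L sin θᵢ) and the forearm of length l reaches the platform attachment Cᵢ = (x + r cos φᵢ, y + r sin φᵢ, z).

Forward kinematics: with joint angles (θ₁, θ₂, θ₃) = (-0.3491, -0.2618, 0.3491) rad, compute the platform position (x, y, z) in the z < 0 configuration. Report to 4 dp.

(0.0281, 0.0397, -0.1665)

φ1=0.0°: virtual centre (0.2979, 0.0000, 0.0684), radius l
arm 2 at φ=120.0°: e+L cos θ2 = 0.3032;  O2 = (-0.1516, 0.2626, 0.0518)
O3 = (0.2979·cos240.0°, 0.2979·sin240.0°, -0.0684) = (-0.1490, -0.2580, -0.0684)
|O₂|²−|O₁|² = 0.0012;  |O₃|²−|O₁|² = 0.0000
[-0.8991 0.5251 -0.0333]·P = 0.0012;  [-0.8938 -0.5160 -0.2736]·P = 0.0000
Cramer: x(z) = -0.0006-0.1724z;  y(z) = 0.0011-0.2317z
quadratic in z: (1.0834)z²+(-0.0344)z+(-0.0358)=0, √Δ=0.3952 → z ∈ {-0.1665, 0.1983}; z = -0.1665 (taking z<0)
x = 0.0281, y = 0.0397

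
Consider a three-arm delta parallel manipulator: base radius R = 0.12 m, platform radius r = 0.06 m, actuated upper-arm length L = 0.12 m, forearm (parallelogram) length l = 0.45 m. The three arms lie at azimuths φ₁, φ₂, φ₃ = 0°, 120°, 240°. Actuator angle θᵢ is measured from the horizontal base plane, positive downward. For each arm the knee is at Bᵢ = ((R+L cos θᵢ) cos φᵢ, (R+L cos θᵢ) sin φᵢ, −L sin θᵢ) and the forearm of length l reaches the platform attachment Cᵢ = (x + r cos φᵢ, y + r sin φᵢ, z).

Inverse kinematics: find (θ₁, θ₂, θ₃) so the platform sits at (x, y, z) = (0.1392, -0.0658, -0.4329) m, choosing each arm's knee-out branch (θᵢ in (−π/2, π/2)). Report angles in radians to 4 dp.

θ₁ = -0.0870, θ₂ = 0.7854, θ₃ = 0.4364

arm 1 (φ=0.0°): x'=0.1392, y'=-0.0658
  e−x'=-0.0792;  (l²−L²−(e−x')²−y'²−z²)/2L = -0.0413
  θ1 = atan2(B,A) + arccos(C/0.4401) = -0.0870
arm 2 (φ=120.0°): x'=-0.1266, y'=-0.0877
  A=0.1866, B=-0.4329, C=(l²−L²−A²−y'²−z²)/(2L)=-0.1742
  θ2 = atan2(B,A) + arccos(C/0.4714) = 0.7854
rotate P by −φ3: (-0.0126, 0.1535, -0.4329)
  A cos θ + B sin θ = C:  0.0726·cos θ + -0.4329·sin θ = -0.1172
  θ3 = atan2(B,A) + arccos(C/0.4389) = 0.4364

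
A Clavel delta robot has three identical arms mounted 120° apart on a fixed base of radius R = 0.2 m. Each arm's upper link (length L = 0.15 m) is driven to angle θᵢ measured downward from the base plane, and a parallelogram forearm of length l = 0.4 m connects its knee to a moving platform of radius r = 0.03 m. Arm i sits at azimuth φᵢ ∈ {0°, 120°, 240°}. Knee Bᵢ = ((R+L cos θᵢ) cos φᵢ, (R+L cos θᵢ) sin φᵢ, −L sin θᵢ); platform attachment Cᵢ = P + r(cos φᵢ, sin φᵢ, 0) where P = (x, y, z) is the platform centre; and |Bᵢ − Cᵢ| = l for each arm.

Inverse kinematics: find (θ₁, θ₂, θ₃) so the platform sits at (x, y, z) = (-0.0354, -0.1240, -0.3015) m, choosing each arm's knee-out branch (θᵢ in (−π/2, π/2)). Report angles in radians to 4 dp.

φ1=0.0° → target in arm frame (-0.0354, -0.1240)
  e−x'=0.2054;  (l²−L²−(e−x')²−y'²−z²)/2L = -0.0366
  θ1 = atan2(B,A) + arccos(C/0.3648) = 0.6984
rotate P by −φ2: (-0.0897, 0.0927, -0.3015)
  A cos θ + B sin θ = C:  0.2597·cos θ + -0.3015·sin θ = -0.0981
  √(A²+B²)=0.3979;  θ2 = -0.8598+1.8199 ≈ 0.9601
arm 3 (φ=240.0°): x'=0.1251, y'=0.0313
  e−x'=0.0449;  (l²−L²−(e−x')²−y'²−z²)/2L = 0.1453
  θ3 = atan2(B,A) + arccos(C/0.3048) = -0.3491

θ₁ = 0.6984, θ₂ = 0.9601, θ₃ = -0.3491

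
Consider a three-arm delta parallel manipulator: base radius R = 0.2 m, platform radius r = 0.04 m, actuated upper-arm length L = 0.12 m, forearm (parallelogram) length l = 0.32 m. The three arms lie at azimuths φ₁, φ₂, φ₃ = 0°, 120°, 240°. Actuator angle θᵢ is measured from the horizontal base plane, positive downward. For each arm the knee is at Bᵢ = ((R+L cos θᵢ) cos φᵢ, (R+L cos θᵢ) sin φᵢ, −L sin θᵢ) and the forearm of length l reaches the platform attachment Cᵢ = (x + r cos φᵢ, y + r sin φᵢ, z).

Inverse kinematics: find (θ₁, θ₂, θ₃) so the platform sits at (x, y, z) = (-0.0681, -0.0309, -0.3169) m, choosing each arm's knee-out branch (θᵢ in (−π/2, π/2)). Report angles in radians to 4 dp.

θ₁ = 1.3965, θ₂ = 0.9600, θ₃ = 0.6113

φ1=0.0° → target in arm frame (-0.0681, -0.0309)
  A cos θ + B sin θ = C:  0.2281·cos θ + -0.3169·sin θ = -0.2725
  √(A²+B²)=0.3905;  θ1 = -0.9469+2.3434 ≈ 1.3965
rotate P by −φ2: (0.0073, 0.0744, -0.3169)
  e−x'=0.1527;  (l²−L²−(e−x')²−y'²−z²)/2L = -0.1720
  θ2 = atan2(B,A) + arccos(C/0.3518) = 0.9600
rotate P by −φ3: (0.0608, -0.0435, -0.3169)
  A cos θ + B sin θ = C:  0.0992·cos θ + -0.3169·sin θ = -0.1007
  γ=atan2(-0.3169,0.0992)=-1.2675;  ψ=arccos(-0.3031)=1.8788;  θ3=γ+ψ≈0.6113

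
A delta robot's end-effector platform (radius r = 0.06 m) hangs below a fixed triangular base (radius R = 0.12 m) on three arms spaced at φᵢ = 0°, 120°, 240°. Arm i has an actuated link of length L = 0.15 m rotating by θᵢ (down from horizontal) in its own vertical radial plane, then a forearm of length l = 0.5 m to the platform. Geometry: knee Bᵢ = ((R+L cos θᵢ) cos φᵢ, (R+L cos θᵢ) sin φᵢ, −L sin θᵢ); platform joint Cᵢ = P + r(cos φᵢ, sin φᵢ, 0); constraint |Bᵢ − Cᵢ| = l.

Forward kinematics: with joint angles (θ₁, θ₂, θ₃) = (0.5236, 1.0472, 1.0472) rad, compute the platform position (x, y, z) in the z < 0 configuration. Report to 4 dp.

(0.1348, 0.0000, -0.5720)

S1 = (0.1899·cos0.0°, 0.1899·sin0.0°, -0.0750) = (0.1899, 0.0000, -0.0750)
arm 2 at φ=120.0°: ρ2 = 0.1350;  S2 = (-0.0675, 0.1169, -0.1299)
arm 3 at φ=240.0°: ρ3 = 0.1350;  S3 = (-0.0675, -0.1169, -0.1299)
subtract pairs → two planes through P
linear system: -0.5148x+0.2338y = -0.0066−-0.1098z; -0.5148x+-0.2338y = -0.0066−-0.1098z
det = 0.2408;  x = 0.0128+-0.2133z,  y = 0.0000+0.0000z
into |P−S₁|² = l²: 1.0455z² + 0.2256z + -0.2130 = 0;  Δ = 0.9417;  z = -0.5720 or 0.3562 → z<0 root = -0.5720
x = 0.1348, y = 0.0000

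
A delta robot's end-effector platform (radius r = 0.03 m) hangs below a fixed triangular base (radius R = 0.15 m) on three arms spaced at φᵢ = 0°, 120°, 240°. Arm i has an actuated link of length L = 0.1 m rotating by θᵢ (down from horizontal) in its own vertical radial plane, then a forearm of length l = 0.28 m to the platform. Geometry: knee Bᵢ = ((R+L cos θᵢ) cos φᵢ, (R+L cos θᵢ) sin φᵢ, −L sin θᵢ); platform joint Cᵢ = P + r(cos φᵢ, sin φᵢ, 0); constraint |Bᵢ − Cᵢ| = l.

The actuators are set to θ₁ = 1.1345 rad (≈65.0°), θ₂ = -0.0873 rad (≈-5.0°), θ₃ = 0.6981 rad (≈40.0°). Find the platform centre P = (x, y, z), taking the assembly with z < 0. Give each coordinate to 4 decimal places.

arm 1 at φ=0.0°: (R−r)+L cos θ1 = 0.1623;  S1 = (0.1623, 0.0000, -0.0906)
arm 2 at φ=120.0°: (R−r)+L cos θ2 = 0.2196;  S2 = (-0.1098, 0.1902, 0.0087)
arm 3 at φ=240.0°: (R−r)+L cos θ3 = 0.1966;  S3 = (-0.0983, -0.1703, -0.0643)
eliminate P² terms by subtracting sphere 1 from 2 and 3
linear system: -0.5441x+0.3804y = 0.0138−0.1987z; -0.5211x+-0.3405y = 0.0082−0.0527z
det = 0.3835;  x = -0.0204+0.2287z,  y = 0.0070+-0.1952z
sphere 1 gives Az²+Bz+C=0 with A=1.0904, B=0.0950, C=-0.0368;  B²−4AC=0.1694;  roots -0.2323, 0.1452;  negative root z = -0.2323
x = -0.0735, y = 0.0524

(-0.0735, 0.0524, -0.2323)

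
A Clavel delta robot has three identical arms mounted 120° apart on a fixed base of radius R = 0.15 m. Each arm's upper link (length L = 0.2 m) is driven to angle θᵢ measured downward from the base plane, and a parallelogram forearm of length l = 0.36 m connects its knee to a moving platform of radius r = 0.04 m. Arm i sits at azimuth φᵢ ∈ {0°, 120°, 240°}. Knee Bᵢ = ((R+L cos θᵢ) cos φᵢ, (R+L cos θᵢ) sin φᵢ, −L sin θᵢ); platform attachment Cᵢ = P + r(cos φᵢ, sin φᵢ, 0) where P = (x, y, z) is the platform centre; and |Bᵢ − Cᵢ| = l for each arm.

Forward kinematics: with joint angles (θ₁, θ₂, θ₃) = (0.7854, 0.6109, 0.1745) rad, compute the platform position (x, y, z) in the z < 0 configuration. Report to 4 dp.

centre 1 = (0.2514·cos0.0°, 0.2514·sin0.0°, -0.1414) = (0.2514, 0.0000, -0.1414)
φ2=120.0°: virtual centre (-0.1369, 0.2371, -0.1147), radius l
centre 3 = (0.3070·cos240.0°, 0.3070·sin240.0°, -0.0347) = (-0.1535, -0.2658, -0.0347)
eliminate P² terms by subtracting sphere 1 from 2 and 3
plane₁₂: -0.7767x+0.4743y+0.0534z = 0.0049
Cramer: x(z) = -0.0106+0.1626z;  y(z) = -0.0069+0.1537z
quadratic in z: (1.0501)z²+(0.1955)z+(-0.0409)=0, √Δ=0.4584 → z ∈ {-0.3114, 0.1252}; z = -0.3114 (taking z<0)
x = -0.0612, y = -0.0548

(-0.0612, -0.0548, -0.3114)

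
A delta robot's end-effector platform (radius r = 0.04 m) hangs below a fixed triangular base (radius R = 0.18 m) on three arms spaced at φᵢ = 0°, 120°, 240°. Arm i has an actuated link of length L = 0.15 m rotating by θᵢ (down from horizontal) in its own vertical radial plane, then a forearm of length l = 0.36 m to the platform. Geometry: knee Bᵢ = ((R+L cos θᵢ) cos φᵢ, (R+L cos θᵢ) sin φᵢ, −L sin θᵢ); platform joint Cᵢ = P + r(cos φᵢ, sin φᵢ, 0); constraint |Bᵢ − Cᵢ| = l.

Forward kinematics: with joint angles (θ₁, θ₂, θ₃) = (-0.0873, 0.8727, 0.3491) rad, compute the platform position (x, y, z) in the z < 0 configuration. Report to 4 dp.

arm 1 at φ=0.0°: ρ1 = 0.2894;  S1 = (0.2894, 0.0000, 0.0131)
φ2=120.0°: virtual centre (-0.1182, 0.2047, -0.1149), radius l
φ3=240.0°: virtual centre (-0.1405, -0.2433, -0.0513), radius l
|S₂|²−|S₁|² = -0.0148;  |S₃|²−|S₁|² = -0.0024
[-0.8153 0.4095 -0.2560]·P = -0.0148;  [-0.8598 -0.4866 -0.1288]·P = -0.0024
Cramer: x(z) = 0.0109-0.2368z;  y(z) = -0.0145+0.1537z
sphere 1 gives Az²+Bz+C=0 with A=1.0797, B=0.1013, C=-0.0517;  B²−4AC=0.2334;  roots -0.2706, 0.1768;  negative root z = -0.2706
x = 0.0750, y = -0.0561

(0.0750, -0.0561, -0.2706)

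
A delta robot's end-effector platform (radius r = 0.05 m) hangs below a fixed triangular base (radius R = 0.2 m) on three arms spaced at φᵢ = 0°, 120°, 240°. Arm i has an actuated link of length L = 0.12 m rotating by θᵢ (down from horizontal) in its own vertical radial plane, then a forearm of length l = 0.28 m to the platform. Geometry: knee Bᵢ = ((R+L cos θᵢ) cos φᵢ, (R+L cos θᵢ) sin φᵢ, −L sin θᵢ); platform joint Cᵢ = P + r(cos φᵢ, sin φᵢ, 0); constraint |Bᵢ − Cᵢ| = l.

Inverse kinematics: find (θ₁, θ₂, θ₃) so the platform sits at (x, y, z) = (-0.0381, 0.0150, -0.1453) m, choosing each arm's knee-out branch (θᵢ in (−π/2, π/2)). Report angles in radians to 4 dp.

φ1=0.0° → target in arm frame (-0.0381, 0.0150)
  A cos θ + B sin θ = C:  0.1881·cos θ + -0.1453·sin θ = 0.0303
  γ=atan2(-0.1453,0.1881)=-0.6577;  ψ=arccos(0.1276)=1.4428;  θ1=γ+ψ≈0.7851
arm 2 (φ=120.0°): x'=0.0320, y'=0.0255
  e−x'=0.1180;  (l²−L²−(e−x')²−y'²−z²)/2L = 0.1180
  √(A²+B²)=0.1872;  θ2 = -0.8889+0.8885 ≈ -0.0004
φ3=240.0° → target in arm frame (0.0061, -0.0405)
  e−x'=0.1439;  (l²−L²−(e−x')²−y'²−z²)/2L = 0.0855
  √(A²+B²)=0.2045;  θ3 = -0.7901+1.1393 ≈ 0.3492

θ₁ = 0.7851, θ₂ = -0.0004, θ₃ = 0.3492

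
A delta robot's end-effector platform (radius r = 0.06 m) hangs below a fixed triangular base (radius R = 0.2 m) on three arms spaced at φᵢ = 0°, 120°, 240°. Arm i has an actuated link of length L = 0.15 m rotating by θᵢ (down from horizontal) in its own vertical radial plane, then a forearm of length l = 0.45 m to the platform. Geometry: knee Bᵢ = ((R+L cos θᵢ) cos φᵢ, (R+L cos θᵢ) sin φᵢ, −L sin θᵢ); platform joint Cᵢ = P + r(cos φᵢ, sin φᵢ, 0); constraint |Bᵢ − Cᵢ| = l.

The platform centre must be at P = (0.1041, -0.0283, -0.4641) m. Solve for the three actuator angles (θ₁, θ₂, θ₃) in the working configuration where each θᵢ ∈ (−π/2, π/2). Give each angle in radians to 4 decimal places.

θ₁ = 0.3489, θ₂ = 1.0470, θ₃ = 0.8726

arm 1 (φ=0.0°): x'=0.1041, y'=-0.0283
  A=0.0359, B=-0.4641, C=(l²−L²−A²−y'²−z²)/(2L)=-0.1249
  √(A²+B²)=0.4655;  θ1 = -1.4936+1.8425 ≈ 0.3489
arm 2 (φ=120.0°): x'=-0.0766, y'=-0.0760
  A cos θ + B sin θ = C:  0.2166·cos θ + -0.4641·sin θ = -0.2935
  √(A²+B²)=0.5121;  θ2 = -1.1342+2.1812 ≈ 1.0470
arm 3 (φ=240.0°): x'=-0.0275, y'=0.1043
  A=0.1675, B=-0.4641, C=(l²−L²−A²−y'²−z²)/(2L)=-0.2478
  √(A²+B²)=0.4934;  θ3 = -1.2244+2.0969 ≈ 0.8726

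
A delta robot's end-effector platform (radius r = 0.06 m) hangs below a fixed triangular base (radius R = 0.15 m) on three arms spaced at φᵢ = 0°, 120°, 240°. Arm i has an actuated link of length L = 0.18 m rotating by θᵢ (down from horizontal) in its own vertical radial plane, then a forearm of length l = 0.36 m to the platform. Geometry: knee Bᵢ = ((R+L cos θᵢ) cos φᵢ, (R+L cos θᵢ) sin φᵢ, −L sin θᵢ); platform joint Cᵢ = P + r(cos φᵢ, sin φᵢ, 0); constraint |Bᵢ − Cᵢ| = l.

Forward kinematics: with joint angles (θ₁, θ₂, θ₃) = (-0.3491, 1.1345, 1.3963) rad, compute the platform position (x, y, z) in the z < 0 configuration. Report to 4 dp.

(0.2403, 0.0545, -0.2938)

φ1=0.0°: virtual centre (0.2591, 0.0000, 0.0616), radius l
φ2=120.0°: virtual centre (-0.0830, 0.1438, -0.1631), radius l
φ3=240.0°: virtual centre (-0.0606, -0.1050, -0.1773), radius l
subtract pairs → two planes through P
[-0.6844 0.2876 -0.4494]·P = -0.0168;  [-0.6395 -0.2100 -0.4777]·P = -0.0248
det = 0.3277;  x = 0.0325+-0.7073z,  y = 0.0191+-0.1205z
into |P−centre ₁|² = l²: 1.5148z² + 0.1928z + -0.0741 = 0;  Δ = 0.4861;  z = -0.2938 or 0.1665 → z<0 root = -0.2938
x = 0.2403, y = 0.0545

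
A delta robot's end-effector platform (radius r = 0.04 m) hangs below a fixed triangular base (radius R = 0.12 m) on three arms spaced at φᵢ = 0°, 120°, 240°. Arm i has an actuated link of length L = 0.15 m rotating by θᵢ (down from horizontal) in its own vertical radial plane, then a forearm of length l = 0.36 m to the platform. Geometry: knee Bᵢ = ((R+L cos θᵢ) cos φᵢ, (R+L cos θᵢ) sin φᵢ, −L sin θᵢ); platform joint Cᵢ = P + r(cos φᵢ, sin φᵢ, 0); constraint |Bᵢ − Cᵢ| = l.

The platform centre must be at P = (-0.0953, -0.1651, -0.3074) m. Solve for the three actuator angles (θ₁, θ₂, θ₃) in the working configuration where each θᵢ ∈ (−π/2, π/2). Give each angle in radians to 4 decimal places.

rotate P by −φ1: (-0.0953, -0.1651, -0.3074)
  A cos θ + B sin θ = C:  0.1753·cos θ + -0.3074·sin θ = -0.1513
  √(A²+B²)=0.3539;  θ1 = -1.0525+2.0125 ≈ 0.9600
rotate P by −φ2: (-0.0953, 0.1651, -0.3074)
  A=0.1753, B=-0.3074, C=(l²−L²−A²−y'²−z²)/(2L)=-0.1513
  θ2 = atan2(B,A) + arccos(C/0.3539) = 0.9601
φ3=240.0° → target in arm frame (0.1906, 0.0000)
  A cos θ + B sin θ = C:  -0.1106·cos θ + -0.3074·sin θ = 0.0012
  √(A²+B²)=0.3267;  θ3 = -1.9163+1.5671 ≈ -0.3492

θ₁ = 0.9600, θ₂ = 0.9601, θ₃ = -0.3492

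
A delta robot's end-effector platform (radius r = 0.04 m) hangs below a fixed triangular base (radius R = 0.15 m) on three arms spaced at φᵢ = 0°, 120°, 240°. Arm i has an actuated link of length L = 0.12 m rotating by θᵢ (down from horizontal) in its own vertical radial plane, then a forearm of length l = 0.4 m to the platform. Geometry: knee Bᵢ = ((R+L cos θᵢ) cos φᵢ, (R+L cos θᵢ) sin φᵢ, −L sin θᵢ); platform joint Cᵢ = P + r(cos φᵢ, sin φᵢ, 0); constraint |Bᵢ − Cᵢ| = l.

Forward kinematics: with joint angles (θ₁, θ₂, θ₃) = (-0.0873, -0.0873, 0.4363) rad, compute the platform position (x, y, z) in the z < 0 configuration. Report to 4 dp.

(0.0323, 0.0560, -0.3330)

centre 1 = (0.2295·cos0.0°, 0.2295·sin0.0°, 0.0105) = (0.2295, 0.0000, 0.0105)
arm 2 at φ=120.0°: ρ2 = 0.2295;  centre 2 = (-0.1148, 0.1988, 0.0105)
arm 3 at φ=240.0°: ρ3 = 0.2188;  centre 3 = (-0.1094, -0.1895, -0.0507)
eliminate P² terms by subtracting sphere 1 from 2 and 3
[-0.6886 0.3976 0.0000]·P = 0.0000;  [-0.6778 -0.3789 -0.1223]·P = -0.0024
det = 0.5304;  x = 0.0018+-0.0917z,  y = 0.0031+-0.1588z
into |P−centre ₁|² = l²: 1.0336z² + 0.0199z + -0.1080 = 0;  Δ = 0.4469;  z = -0.3330 or 0.3138 → z<0 root = -0.3330
x = 0.0323, y = 0.0560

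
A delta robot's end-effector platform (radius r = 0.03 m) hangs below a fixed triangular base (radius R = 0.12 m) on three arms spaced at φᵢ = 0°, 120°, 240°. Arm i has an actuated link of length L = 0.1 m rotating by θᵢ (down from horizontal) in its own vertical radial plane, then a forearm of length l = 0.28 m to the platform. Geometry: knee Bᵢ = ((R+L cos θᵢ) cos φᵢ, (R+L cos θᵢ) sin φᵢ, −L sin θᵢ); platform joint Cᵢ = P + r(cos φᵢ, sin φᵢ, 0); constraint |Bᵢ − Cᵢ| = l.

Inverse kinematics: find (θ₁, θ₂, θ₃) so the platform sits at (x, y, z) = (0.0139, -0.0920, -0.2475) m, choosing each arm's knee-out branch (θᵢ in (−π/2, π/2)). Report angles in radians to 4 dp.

θ₁ = 0.4361, θ₂ = 1.0472, θ₃ = -0.0004

arm 1 (φ=0.0°): x'=0.0139, y'=-0.0920
  A=0.0761, B=-0.2475, C=(l²−L²−A²−y'²−z²)/(2L)=-0.0356
  √(A²+B²)=0.2589;  θ1 = -1.2725+1.7086 ≈ 0.4361
rotate P by −φ2: (-0.0866, 0.0340, -0.2475)
  A=0.1766, B=-0.2475, C=(l²−L²−A²−y'²−z²)/(2L)=-0.1260
  θ2 = atan2(B,A) + arccos(C/0.3041) = 1.0472
φ3=240.0° → target in arm frame (0.0727, 0.0580)
  A cos θ + B sin θ = C:  0.0173·cos θ + -0.2475·sin θ = 0.0174
  θ3 = atan2(B,A) + arccos(C/0.2481) = -0.0004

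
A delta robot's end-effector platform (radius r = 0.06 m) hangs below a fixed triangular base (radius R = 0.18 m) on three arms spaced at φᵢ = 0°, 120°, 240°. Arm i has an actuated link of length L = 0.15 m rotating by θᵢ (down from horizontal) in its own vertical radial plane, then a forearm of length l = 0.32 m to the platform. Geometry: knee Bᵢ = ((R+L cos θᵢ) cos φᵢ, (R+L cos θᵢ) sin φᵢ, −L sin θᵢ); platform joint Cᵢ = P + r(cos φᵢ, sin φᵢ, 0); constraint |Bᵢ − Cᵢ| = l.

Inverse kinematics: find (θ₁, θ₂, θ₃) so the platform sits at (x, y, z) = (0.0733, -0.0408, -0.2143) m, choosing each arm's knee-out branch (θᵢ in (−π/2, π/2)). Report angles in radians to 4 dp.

φ1=0.0° → target in arm frame (0.0733, -0.0408)
  A=0.0467, B=-0.2143, C=(l²−L²−A²−y'²−z²)/(2L)=0.1004
  γ=atan2(-0.2143,0.0467)=-1.3562;  ψ=arccos(0.4579)=1.0952;  θ1=γ+ψ≈-0.2611
φ2=120.0° → target in arm frame (-0.0720, -0.0431)
  A=0.1920, B=-0.2143, C=(l²−L²−A²−y'²−z²)/(2L)=-0.0158
  γ=atan2(-0.2143,0.1920)=-0.8403;  ψ=arccos(-0.0549)=1.6257;  θ2=γ+ψ≈0.7854
φ3=240.0° → target in arm frame (-0.0013, 0.0839)
  e−x'=0.1213;  (l²−L²−(e−x')²−y'²−z²)/2L = 0.0407
  √(A²+B²)=0.2463;  θ3 = -1.0557+1.4046 ≈ 0.3489

θ₁ = -0.2611, θ₂ = 0.7854, θ₃ = 0.3489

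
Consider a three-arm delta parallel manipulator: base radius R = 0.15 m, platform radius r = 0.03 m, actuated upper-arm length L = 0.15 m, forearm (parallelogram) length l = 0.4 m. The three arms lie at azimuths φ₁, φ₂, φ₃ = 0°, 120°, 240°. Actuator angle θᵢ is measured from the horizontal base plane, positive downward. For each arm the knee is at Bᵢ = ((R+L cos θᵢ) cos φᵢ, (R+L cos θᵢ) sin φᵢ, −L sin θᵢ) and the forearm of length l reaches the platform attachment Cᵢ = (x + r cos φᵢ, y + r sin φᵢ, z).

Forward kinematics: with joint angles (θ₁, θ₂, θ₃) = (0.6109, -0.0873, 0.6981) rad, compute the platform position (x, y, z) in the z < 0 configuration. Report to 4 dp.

(-0.0413, 0.0958, -0.3507)

φ1=0.0°: virtual centre (0.2429, 0.0000, -0.0860), radius l
arm 2 at φ=120.0°: e+L cos θ2 = 0.2694;  S2 = (-0.1347, 0.2333, 0.0131)
φ3=240.0°: virtual centre (-0.1175, -0.2034, -0.0964), radius l
|S₂|²−|S₁|² = 0.0064;  |S₃|²−|S₁|² = -0.0019
[-0.7552 0.4667 0.1982]·P = 0.0064;  [-0.7206 -0.4069 -0.0207]·P = -0.0019
Cramer: x(z) = -0.0026+0.1103z;  y(z) = 0.0094-0.2463z
into |P−S₁|² = l²: 1.0728z² + 0.1133z + -0.0922 = 0;  Δ = 0.4086;  z = -0.3507 or 0.2451 → z<0 root = -0.3507
x = -0.0413, y = 0.0958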